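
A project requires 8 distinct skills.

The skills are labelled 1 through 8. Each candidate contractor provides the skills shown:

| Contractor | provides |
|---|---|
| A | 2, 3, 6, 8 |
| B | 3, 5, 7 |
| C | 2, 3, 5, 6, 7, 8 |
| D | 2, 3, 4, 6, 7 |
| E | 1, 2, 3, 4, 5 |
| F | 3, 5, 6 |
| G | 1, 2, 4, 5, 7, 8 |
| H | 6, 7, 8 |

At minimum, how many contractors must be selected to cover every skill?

2

C and E together: C ∪ E = {1, 2, 3, 4, 5, 6, 7, 8} — every skill is covered.
No single contractor has all 8 skills (the largest, C, has 6), so 2 is optimal.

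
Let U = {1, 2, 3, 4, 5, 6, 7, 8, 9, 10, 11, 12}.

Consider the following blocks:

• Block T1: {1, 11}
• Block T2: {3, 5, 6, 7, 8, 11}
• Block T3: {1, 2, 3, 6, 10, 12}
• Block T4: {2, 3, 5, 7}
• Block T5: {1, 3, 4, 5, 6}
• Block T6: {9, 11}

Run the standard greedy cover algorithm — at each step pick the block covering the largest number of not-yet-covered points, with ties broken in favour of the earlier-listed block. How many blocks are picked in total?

Greedy: pick T2 (covers 6 new) → pick T3 (covers 4 new) → pick T5 (covers 1 new) → pick T6 (covers 1 new). Total picks: 4.

4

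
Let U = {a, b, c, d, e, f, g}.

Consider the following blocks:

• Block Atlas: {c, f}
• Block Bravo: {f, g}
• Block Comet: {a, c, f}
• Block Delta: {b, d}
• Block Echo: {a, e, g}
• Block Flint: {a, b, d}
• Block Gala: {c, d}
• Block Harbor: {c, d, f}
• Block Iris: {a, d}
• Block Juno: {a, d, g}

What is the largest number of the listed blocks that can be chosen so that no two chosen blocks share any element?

3

Atlas, Delta, Echo are pairwise disjoint (Atlas={c,f}; Delta={b,d}; Echo={a,e,g}).
Every remaining block overlaps one of these, and no 4 of the listed blocks are pairwise disjoint, so 3 is the maximum.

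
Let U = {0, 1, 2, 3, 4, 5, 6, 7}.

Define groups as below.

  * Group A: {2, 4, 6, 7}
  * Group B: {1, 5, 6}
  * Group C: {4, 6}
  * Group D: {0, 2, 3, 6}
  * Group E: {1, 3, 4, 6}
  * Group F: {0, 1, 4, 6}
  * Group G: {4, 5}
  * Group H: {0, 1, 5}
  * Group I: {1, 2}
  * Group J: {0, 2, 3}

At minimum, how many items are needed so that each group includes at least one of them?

T = {0, 1, 4} meets every group (each contains at least one member of T), and |T| = 3.
No choice of 2 items meets every group, so 3 is the minimum.

3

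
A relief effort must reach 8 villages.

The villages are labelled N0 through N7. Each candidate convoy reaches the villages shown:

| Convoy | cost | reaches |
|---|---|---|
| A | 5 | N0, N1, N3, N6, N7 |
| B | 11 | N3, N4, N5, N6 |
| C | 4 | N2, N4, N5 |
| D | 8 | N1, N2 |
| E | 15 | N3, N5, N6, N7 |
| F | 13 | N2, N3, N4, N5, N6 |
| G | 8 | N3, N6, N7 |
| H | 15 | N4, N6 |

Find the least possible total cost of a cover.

A, C together cover every village (A ∪ C = {N0, N1, N2, N3, N4, N5, N6, N7}); total cost 5 + 4 = 9.
No covering selection has total cost below 9.

9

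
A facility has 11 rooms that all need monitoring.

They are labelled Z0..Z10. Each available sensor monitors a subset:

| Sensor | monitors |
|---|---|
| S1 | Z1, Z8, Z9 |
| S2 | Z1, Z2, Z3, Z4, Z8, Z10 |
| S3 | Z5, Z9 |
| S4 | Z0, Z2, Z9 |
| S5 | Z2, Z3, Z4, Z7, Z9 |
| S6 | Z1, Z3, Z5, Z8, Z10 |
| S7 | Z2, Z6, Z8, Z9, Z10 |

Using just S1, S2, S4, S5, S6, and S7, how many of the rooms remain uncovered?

0

Union of S1, S2, S4, S5, S6, S7 = {Z0, Z1, Z2, Z3, Z4, Z5, Z6, Z7, Z8, Z9, Z10} — that's every room, so 0 are uncovered.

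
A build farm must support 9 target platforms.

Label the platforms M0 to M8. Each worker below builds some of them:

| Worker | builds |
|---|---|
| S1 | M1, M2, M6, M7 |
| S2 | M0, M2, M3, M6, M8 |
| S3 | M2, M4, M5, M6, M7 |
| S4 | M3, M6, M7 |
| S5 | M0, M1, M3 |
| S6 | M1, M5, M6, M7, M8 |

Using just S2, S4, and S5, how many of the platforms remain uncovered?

2

Union of S2, S4, S5 = {M0, M1, M2, M3, M6, M7, M8}.
Not covered: M4, M5 — 2 platforms.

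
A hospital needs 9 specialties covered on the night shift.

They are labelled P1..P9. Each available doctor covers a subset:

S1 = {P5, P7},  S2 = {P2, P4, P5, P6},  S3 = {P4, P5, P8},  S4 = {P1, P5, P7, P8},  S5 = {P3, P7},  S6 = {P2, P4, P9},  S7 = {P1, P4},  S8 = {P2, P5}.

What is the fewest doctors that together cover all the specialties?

Take {S2, S4, S5, S6}. Their union is {P1, P2, P3, P4, P5, P6, P7, P8, P9}, which is all 9 specialties.
No 3 of the 8 doctors cover everything (all 56 combinations miss at least one specialty), so 4 is optimal.

4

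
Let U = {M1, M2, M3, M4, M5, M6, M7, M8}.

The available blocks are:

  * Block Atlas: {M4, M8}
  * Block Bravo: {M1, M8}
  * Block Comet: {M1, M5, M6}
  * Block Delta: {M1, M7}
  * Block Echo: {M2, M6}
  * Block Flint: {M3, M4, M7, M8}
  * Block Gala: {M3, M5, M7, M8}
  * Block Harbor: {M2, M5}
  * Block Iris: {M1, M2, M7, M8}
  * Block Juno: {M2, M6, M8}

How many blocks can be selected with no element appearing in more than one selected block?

Atlas, Delta, Harbor are pairwise disjoint (Atlas={M4,M8}; Delta={M1,M7}; Harbor={M2,M5}).
Every remaining block overlaps one of these, and no 4 of the listed blocks are pairwise disjoint, so 3 is the maximum.

3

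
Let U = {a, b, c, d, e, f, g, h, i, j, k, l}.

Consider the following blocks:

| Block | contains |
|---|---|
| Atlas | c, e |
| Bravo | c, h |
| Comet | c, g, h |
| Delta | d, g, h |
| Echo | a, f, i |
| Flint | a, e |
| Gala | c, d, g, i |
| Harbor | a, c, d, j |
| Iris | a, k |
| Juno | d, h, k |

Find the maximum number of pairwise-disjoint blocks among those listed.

3

Atlas, Delta, Echo are pairwise disjoint (Atlas={c,e}; Delta={d,g,h}; Echo={a,f,i}).
Every remaining block overlaps one of these, and no 4 of the listed blocks are pairwise disjoint, so 3 is the maximum.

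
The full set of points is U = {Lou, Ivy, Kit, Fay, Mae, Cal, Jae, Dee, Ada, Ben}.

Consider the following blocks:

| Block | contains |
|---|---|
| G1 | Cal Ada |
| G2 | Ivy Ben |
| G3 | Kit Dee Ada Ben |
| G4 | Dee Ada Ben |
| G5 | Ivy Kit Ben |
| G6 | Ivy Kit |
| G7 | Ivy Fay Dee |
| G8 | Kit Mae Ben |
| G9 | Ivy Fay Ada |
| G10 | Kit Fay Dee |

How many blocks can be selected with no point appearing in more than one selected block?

G1, G2, G10 are pairwise disjoint (G1={Cal,Ada}; G2={Ivy,Ben}; G10={Kit,Fay,Dee}).
Every remaining block overlaps one of these, and no 4 of the listed blocks are pairwise disjoint, so 3 is the maximum.

3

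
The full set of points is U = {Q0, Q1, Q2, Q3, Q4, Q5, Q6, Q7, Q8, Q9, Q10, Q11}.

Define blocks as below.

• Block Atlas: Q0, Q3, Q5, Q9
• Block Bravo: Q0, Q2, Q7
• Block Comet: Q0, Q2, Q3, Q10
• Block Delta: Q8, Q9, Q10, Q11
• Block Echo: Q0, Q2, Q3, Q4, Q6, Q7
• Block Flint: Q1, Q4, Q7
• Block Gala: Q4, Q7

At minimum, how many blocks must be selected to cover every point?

4

Atlas and Delta and Echo and Flint together: Atlas ∪ Delta ∪ Echo ∪ Flint = {Q0, Q1, Q2, Q3, Q4, Q5, Q6, Q7, Q8, Q9, Q10, Q11} — every point is covered.
Only Flint contains Q1, so Flint is forced; the remaining 9 points need at least 3 more blocks (each remaining block adds at most 4) — so at least 4 blocks are needed, and 4 is optimal.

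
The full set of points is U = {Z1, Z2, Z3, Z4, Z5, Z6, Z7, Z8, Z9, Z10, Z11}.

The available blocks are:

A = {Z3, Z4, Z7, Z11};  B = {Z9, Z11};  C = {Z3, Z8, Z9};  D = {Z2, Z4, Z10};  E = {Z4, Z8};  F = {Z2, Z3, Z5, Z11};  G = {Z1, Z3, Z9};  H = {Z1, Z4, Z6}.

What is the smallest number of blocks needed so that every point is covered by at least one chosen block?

A, C, D, F, and H cover everything between them: the union {Z1, Z2, Z3, Z4, Z5, Z6, Z7, Z8, Z9, Z10, Z11} is all of U.
Only A contains Z7, so A is forced; the remaining 7 points need at least 4 more blocks (each remaining block adds at most 2) — so at least 5 blocks are needed, and 5 is optimal.

5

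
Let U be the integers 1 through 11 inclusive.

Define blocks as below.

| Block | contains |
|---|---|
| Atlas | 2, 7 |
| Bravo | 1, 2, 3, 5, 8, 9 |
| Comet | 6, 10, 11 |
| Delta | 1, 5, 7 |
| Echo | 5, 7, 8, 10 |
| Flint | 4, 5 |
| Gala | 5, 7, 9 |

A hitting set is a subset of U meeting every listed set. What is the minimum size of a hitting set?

H = {5, 7, 11} meets every block (each contains at least one member of H), and |H| = 3.
The blocks Atlas, Comet, Flint are pairwise disjoint, so any hitting set needs a separate point for each — at least 3. Hence 3 is optimal.

3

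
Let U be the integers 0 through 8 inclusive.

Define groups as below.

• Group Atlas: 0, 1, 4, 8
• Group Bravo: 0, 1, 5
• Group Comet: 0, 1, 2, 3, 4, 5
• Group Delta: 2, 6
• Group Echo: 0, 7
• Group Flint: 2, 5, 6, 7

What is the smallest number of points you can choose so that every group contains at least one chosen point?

Take H = {0, 2}. Each listed group contains at least one of these, so H is a hitting set of size 2.
The groups Delta, Echo are pairwise disjoint, so any hitting set needs a separate point for each — at least 2. Hence 2 is optimal.

2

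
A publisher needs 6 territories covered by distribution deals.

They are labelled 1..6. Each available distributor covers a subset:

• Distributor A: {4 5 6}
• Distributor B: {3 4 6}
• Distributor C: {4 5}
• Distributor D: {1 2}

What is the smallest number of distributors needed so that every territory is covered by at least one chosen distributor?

B and C and D together: B ∪ C ∪ D = {1, 2, 3, 4, 5, 6} — every territory is covered.
Only D contains 1, so D is forced; the remaining 4 territories need at least 2 more distributors (each remaining distributor adds at most 3) — so at least 3 distributors are needed, and 3 is optimal.

3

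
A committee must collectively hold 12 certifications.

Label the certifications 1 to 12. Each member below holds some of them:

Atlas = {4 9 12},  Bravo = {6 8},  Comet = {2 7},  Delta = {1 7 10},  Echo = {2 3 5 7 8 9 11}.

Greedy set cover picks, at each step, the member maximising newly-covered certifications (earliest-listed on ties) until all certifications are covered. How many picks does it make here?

4

Greedy: pick Echo (covers 7 new) → pick Atlas (covers 2 new) → pick Delta (covers 2 new) → pick Bravo (covers 1 new). Total picks: 4.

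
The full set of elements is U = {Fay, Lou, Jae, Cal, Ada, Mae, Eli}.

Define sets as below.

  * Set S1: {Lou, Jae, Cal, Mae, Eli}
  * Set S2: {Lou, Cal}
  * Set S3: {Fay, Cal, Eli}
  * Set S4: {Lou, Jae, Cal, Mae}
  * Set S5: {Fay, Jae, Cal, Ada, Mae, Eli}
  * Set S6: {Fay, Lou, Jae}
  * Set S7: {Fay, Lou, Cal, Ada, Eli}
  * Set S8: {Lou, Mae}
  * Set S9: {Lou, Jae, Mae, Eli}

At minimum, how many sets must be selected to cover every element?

2

S2 and S5 cover everything between them: the union {Fay, Lou, Jae, Cal, Ada, Mae, Eli} is all of U.
No single set has all 7 elements (the largest, S5, has 6), so 2 is optimal.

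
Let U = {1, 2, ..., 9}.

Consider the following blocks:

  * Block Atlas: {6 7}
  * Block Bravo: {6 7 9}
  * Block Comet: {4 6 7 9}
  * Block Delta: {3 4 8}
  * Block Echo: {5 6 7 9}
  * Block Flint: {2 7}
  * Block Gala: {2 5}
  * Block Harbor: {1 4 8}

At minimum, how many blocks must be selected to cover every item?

4

Take {Delta, Echo, Gala, Harbor}. Their union is {1, 2, 3, 4, 5, 6, 7, 8, 9}, which is all 9 items.
No 3 of the 8 blocks cover everything (all 56 combinations miss at least one item), so 4 is optimal.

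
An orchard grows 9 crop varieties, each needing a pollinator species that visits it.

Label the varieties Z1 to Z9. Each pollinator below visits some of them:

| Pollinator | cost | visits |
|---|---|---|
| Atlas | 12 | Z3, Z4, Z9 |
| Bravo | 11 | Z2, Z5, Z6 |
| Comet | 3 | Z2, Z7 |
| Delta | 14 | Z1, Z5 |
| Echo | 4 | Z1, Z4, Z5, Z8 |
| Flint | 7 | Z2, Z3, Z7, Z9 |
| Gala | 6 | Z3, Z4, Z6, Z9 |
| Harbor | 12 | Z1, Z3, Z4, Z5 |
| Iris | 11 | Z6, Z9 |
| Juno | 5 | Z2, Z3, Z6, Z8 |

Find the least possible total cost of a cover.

13

Comet, Echo, Gala together cover every variety (Comet ∪ Echo ∪ Gala = {Z1, Z2, Z3, Z4, Z5, Z6, Z7, Z8, Z9}); total cost 3 + 4 + 6 = 13.
No covering selection has total cost below 13.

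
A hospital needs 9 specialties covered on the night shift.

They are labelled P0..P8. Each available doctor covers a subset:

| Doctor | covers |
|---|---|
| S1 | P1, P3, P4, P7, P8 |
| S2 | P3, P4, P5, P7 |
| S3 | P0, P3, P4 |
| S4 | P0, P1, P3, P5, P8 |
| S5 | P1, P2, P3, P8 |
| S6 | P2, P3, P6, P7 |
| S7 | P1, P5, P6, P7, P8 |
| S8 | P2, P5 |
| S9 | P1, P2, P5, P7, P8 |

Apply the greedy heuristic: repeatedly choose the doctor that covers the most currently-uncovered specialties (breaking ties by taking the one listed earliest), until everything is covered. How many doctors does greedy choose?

3

Greedy: pick S1 (covers 5 new) → pick S4 (covers 2 new) → pick S6 (covers 2 new). Total picks: 3.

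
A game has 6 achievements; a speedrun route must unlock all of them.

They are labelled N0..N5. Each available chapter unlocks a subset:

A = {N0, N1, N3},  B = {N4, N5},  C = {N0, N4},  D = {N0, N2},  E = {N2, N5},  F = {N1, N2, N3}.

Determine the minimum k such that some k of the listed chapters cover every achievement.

3

Take {A, C, E}. Their union is {N0, N1, N2, N3, N4, N5}, which is all 6 achievements.
No 2 of the 6 chapters cover everything (all 15 combinations miss at least one achievement), so 3 is optimal.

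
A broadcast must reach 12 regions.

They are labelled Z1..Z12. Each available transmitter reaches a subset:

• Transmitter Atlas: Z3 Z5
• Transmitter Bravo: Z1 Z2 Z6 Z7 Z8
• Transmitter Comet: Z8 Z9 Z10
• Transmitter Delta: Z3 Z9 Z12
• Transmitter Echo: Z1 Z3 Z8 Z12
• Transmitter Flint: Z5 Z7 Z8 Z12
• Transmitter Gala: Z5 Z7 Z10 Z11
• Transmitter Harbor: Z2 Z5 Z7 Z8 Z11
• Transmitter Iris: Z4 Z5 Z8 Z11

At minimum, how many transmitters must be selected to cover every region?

4

Bravo and Comet and Delta and Iris together: Bravo ∪ Comet ∪ Delta ∪ Iris = {Z1, Z2, Z3, Z4, Z5, Z6, Z7, Z8, Z9, Z10, Z11, Z12} — every region is covered.
Only Bravo contains Z6, so Bravo is forced; the remaining 7 regions need at least 3 more transmitters (each remaining transmitter adds at most 3) — so at least 4 transmitters are needed, and 4 is optimal.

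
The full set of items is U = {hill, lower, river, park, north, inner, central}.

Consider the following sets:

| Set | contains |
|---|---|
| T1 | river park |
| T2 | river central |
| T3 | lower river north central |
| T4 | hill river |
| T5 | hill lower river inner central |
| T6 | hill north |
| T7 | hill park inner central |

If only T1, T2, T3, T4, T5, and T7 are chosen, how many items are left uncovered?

0

Union of T1, T2, T3, T4, T5, T7 = {hill, lower, river, park, north, inner, central} — that's every item, so 0 are uncovered.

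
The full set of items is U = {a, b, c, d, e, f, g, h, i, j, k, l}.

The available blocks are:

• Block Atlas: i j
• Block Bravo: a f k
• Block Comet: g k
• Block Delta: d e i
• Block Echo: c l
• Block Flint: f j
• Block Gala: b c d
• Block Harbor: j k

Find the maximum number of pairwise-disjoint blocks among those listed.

Comet, Delta, Echo, Flint are pairwise disjoint (Comet={g,k}; Delta={d,e,i}; Echo={c,l}; Flint={f,j}).
Every remaining block overlaps one of these, and no 5 of the listed blocks are pairwise disjoint, so 4 is the maximum.

4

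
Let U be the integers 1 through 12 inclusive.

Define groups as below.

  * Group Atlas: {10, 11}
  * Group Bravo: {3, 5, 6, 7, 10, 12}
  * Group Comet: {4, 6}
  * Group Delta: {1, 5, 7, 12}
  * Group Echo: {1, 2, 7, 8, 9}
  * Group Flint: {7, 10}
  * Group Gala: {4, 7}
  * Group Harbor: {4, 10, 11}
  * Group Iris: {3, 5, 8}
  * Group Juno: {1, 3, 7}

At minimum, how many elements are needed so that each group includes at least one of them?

4

H = {3, 4, 7, 10} meets every group (each contains at least one member of H), and |H| = 4.
No choice of 3 elements meets every group, so 4 is the minimum.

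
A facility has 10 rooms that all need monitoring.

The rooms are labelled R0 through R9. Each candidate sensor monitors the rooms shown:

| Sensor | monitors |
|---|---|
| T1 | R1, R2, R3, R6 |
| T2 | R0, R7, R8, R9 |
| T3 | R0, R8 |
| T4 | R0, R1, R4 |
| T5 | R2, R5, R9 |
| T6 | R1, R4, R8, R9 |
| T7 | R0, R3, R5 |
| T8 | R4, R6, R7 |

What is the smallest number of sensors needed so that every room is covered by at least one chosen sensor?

4

Take {T1, T3, T5, T8}. Their union is {R0, R1, R2, R3, R4, R5, R6, R7, R8, R9}, which is all 10 rooms.
No 3 of the 8 sensors cover everything (all 56 combinations miss at least one room), so 4 is optimal.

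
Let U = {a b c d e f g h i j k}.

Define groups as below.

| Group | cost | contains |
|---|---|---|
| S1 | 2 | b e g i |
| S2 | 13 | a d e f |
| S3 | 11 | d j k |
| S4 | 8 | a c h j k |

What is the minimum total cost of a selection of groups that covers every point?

23

S1, S2, S4 together cover every point (S1 ∪ S2 ∪ S4 = {a, b, c, d, e, f, g, h, i, j, k}); total cost 2 + 13 + 8 = 23.
No covering selection has total cost below 23.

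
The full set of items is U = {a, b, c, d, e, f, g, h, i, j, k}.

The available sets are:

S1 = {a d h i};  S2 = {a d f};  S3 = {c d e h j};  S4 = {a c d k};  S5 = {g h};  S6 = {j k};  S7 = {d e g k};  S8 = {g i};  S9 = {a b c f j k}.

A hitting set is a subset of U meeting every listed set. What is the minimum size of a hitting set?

T = {d, g, k} meets every set (each contains at least one member of T), and |T| = 3.
The sets S2, S6, S8 are pairwise disjoint, so any hitting set needs a separate item for each — at least 3. Hence 3 is optimal.

3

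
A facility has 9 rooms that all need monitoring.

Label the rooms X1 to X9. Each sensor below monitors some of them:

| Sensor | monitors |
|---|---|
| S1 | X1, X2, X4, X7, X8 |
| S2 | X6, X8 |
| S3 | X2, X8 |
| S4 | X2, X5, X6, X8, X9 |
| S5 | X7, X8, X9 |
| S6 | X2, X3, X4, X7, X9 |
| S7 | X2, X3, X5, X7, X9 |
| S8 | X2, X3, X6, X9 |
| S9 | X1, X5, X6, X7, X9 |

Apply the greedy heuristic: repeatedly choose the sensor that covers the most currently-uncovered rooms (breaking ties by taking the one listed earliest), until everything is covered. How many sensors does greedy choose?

3

Greedy: pick S1 (covers 5 new) → pick S4 (covers 3 new) → pick S6 (covers 1 new). Total picks: 3.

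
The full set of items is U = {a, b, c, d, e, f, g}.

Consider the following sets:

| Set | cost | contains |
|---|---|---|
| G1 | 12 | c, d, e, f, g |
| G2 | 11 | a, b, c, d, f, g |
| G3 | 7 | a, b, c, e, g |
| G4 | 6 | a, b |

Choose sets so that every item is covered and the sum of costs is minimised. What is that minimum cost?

G1, G4 together cover every item (G1 ∪ G4 = {a, b, c, d, e, f, g}); total cost 12 + 6 = 18.
No covering selection has total cost below 18.

18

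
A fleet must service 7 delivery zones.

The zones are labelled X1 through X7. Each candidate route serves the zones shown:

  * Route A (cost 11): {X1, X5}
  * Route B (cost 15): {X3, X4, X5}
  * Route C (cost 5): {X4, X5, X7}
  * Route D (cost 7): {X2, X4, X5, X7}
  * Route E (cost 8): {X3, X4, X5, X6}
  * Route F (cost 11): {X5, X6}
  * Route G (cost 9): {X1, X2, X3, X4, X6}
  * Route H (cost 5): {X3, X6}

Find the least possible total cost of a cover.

C, G together cover every zone (C ∪ G = {X1, X2, X3, X4, X5, X6, X7}); total cost 5 + 9 = 14.
No covering selection has total cost below 14.

14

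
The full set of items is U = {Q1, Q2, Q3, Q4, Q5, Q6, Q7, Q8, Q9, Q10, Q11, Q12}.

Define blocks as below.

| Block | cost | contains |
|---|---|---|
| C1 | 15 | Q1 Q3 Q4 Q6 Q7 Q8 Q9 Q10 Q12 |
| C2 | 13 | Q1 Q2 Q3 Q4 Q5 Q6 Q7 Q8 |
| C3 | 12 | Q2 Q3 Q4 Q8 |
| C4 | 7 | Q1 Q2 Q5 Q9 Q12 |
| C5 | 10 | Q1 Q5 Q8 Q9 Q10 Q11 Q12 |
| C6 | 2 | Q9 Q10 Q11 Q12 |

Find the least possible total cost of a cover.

15

C2, C6 together cover every item (C2 ∪ C6 = {Q1, Q2, Q3, Q4, Q5, Q6, Q7, Q8, Q9, Q10, Q11, Q12}); total cost 13 + 2 = 15.
No covering selection has total cost below 15.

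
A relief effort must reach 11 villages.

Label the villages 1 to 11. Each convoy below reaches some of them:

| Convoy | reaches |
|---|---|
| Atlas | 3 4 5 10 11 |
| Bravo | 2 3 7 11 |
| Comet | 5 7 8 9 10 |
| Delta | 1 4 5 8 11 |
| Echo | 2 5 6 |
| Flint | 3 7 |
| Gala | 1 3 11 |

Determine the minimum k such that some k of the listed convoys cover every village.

Bravo and Comet and Delta and Echo together: Bravo ∪ Comet ∪ Delta ∪ Echo = {1, 2, 3, 4, 5, 6, 7, 8, 9, 10, 11} — every village is covered.
No 3 of the 7 convoys cover everything (all 35 combinations miss at least one village), so 4 is optimal.

4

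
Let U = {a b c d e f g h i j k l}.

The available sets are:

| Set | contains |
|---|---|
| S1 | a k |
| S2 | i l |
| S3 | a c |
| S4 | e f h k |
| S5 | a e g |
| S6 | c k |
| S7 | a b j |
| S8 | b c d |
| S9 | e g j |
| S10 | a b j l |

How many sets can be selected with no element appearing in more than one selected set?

S1, S2, S8, S9 are pairwise disjoint (S1={a,k}; S2={i,l}; S8={b,c,d}; S9={e,g,j}).
Every remaining set overlaps one of these, and no 5 of the listed sets are pairwise disjoint, so 4 is the maximum.

4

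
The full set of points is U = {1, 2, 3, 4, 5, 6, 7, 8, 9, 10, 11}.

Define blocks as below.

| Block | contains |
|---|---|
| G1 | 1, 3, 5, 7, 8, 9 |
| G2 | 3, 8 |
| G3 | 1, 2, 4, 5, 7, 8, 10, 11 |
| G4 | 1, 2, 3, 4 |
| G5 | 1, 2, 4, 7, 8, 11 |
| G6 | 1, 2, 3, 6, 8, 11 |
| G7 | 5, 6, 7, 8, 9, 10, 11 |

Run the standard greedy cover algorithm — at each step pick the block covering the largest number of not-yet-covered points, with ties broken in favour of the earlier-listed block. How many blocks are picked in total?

3

Greedy: pick G3 (covers 8 new) → pick G1 (covers 2 new) → pick G6 (covers 1 new). Total picks: 3.
(The true minimum cover uses only 2 blocks, so greedy is not optimal here.)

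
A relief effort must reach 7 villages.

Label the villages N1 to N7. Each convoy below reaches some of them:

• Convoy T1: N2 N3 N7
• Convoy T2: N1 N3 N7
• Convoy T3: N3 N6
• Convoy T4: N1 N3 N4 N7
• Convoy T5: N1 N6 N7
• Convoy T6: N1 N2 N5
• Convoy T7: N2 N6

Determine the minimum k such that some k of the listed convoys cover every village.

3

Take {T3, T4, T6}. Their union is {N1, N2, N3, N4, N5, N6, N7}, which is all 7 villages.
Only T4 contains N4, so T4 is forced; the remaining 3 villages need at least 2 more convoys (each remaining convoy adds at most 2) — so at least 3 convoys are needed, and 3 is optimal.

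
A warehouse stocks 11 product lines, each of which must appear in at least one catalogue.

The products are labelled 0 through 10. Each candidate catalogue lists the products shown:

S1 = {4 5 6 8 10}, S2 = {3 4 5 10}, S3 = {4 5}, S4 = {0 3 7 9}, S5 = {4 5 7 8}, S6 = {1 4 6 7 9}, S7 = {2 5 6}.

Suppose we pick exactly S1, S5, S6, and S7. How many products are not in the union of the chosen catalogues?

Union of S1, S5, S6, S7 = {1, 2, 4, 5, 6, 7, 8, 9, 10}.
Not covered: 0, 3 — 2 products.

2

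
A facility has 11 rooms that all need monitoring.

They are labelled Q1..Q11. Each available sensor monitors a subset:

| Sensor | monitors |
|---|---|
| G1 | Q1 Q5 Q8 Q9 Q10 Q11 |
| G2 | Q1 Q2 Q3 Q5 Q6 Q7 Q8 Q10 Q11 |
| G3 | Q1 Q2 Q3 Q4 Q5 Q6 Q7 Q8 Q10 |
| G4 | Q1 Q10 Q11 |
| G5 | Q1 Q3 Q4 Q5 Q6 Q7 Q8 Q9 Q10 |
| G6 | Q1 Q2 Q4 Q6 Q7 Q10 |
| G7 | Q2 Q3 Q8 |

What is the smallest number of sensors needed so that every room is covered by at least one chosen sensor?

2

Take {G2, G5}. Their union is {Q1, Q2, Q3, Q4, Q5, Q6, Q7, Q8, Q9, Q10, Q11}, which is all 11 rooms.
No single sensor has all 11 rooms (the largest, G2, has 9), so 2 is optimal.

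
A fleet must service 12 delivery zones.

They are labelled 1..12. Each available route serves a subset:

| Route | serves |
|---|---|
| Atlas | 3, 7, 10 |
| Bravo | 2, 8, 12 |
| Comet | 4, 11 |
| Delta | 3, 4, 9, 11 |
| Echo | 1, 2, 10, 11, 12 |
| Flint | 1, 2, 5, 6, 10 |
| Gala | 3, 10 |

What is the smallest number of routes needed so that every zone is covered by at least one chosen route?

Atlas and Bravo and Delta and Flint together: Atlas ∪ Bravo ∪ Delta ∪ Flint = {1, 2, 3, 4, 5, 6, 7, 8, 9, 10, 11, 12} — every zone is covered.
Only Atlas contains 7, so Atlas is forced; the remaining 9 zones need at least 3 more routes (each remaining route adds at most 4) — so at least 4 routes are needed, and 4 is optimal.

4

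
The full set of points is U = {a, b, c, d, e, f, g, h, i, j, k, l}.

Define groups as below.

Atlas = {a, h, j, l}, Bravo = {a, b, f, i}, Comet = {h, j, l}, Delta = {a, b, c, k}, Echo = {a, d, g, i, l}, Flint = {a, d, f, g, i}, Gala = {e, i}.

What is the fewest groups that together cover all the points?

4

Atlas, Delta, Flint, and Gala cover everything between them: the union {a, b, c, d, e, f, g, h, i, j, k, l} is all of U.
Only Gala contains e, so Gala is forced; the remaining 10 points need at least 3 more groups (each remaining group adds at most 4) — so at least 4 groups are needed, and 4 is optimal.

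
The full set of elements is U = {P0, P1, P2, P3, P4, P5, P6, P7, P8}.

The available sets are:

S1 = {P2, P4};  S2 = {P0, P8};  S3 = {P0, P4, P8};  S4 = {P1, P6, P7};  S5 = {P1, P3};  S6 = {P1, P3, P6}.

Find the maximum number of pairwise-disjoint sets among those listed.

S1, S2, S5 are pairwise disjoint (S1={P2,P4}; S2={P0,P8}; S5={P1,P3}).
Every remaining set overlaps one of these, and no 4 of the listed sets are pairwise disjoint, so 3 is the maximum.

3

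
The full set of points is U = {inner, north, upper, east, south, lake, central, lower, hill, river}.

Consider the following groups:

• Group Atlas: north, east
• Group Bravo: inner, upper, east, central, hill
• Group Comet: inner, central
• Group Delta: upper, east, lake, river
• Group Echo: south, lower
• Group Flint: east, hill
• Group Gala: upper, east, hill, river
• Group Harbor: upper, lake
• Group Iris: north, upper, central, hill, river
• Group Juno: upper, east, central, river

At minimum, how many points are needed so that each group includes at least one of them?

The 4 points {east, lake, central, lower} hit every group.
The groups Atlas, Comet, Echo, Harbor are pairwise disjoint, so any hitting set needs a separate point for each — at least 4. Hence 4 is optimal.

4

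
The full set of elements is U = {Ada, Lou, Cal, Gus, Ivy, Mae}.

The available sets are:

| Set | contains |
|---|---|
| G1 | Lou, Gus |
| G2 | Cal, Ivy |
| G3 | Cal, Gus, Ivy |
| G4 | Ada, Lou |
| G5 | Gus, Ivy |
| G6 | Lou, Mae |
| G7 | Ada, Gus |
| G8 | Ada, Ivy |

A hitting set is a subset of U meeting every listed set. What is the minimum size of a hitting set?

The 3 elements {Lou, Gus, Ivy} hit every set.
The sets G2, G6, G7 are pairwise disjoint, so any hitting set needs a separate element for each — at least 3. Hence 3 is optimal.

3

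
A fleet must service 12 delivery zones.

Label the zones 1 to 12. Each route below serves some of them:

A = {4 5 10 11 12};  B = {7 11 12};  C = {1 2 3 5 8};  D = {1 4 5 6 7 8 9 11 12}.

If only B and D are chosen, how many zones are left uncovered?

Union of B, D = {1, 4, 5, 6, 7, 8, 9, 11, 12}.
Not covered: 2, 3, 10 — 3 zones.

3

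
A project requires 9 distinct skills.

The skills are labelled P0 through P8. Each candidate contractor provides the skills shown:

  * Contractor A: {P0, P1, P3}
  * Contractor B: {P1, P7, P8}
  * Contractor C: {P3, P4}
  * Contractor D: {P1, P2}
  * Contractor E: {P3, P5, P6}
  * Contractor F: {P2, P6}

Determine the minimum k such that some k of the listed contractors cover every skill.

5

A and B and C and E and F together: A ∪ B ∪ C ∪ E ∪ F = {P0, P1, P2, P3, P4, P5, P6, P7, P8} — every skill is covered.
No 4 of the 6 contractors cover everything (all 15 combinations miss at least one skill), so 5 is optimal.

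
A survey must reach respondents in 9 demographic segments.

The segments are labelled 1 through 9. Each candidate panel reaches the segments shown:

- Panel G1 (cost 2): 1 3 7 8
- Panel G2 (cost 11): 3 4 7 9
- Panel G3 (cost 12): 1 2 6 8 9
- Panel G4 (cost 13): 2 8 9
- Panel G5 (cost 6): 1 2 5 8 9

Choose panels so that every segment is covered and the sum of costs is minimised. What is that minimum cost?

29

G2, G3, G5 together cover every segment (G2 ∪ G3 ∪ G5 = {1, 2, 3, 4, 5, 6, 7, 8, 9}); total cost 11 + 12 + 6 = 29.
The greedy pick G1, G5, G2, G3 costs 31; no covering selection beats 29.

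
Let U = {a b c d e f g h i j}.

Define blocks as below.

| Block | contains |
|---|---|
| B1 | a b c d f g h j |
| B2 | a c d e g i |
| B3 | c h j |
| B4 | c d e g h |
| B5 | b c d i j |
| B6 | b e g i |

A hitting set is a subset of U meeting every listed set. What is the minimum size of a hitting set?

T = {b, c} meets every block (each contains at least one member of T), and |T| = 2.
The blocks B3, B6 are pairwise disjoint, so any hitting set needs a separate point for each — at least 2. Hence 2 is optimal.

2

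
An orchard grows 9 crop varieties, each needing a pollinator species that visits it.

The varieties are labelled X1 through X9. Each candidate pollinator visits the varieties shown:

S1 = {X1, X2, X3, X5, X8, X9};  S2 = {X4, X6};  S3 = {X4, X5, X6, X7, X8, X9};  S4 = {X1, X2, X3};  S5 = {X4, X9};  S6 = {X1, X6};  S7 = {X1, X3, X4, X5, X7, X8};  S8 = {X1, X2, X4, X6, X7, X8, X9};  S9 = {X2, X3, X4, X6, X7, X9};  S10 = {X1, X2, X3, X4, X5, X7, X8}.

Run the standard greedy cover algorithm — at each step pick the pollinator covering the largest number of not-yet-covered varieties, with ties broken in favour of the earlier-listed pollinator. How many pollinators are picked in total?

2

Greedy: pick S8 (covers 7 new) → pick S1 (covers 2 new). Total picks: 2.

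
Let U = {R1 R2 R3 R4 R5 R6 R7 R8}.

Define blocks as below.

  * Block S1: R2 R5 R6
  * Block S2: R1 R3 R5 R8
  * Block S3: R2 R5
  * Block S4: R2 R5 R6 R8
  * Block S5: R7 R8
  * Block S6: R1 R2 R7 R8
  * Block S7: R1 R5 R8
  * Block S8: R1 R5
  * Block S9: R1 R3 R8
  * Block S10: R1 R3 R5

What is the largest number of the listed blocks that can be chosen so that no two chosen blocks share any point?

2

S3, S9 are pairwise disjoint (S3={R2,R5}; S9={R1,R3,R8}).
Every remaining block overlaps one of these, and no 3 of the listed blocks are pairwise disjoint, so 2 is the maximum.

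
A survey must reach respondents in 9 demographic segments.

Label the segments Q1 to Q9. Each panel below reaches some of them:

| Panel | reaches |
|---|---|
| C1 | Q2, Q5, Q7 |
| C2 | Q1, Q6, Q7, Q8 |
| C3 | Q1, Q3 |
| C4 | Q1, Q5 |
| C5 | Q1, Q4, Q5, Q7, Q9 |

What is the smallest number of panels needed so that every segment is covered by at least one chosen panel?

4

C1 and C2 and C3 and C5 together: C1 ∪ C2 ∪ C3 ∪ C5 = {Q1, Q2, Q3, Q4, Q5, Q6, Q7, Q8, Q9} — every segment is covered.
No 3 of the 5 panels cover everything (all 10 combinations miss at least one segment), so 4 is optimal.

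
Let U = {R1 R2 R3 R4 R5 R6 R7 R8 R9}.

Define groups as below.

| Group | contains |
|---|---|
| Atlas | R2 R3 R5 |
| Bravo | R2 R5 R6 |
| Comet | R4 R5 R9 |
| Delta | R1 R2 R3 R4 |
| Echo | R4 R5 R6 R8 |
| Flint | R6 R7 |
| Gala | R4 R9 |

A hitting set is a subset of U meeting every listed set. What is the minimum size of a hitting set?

3

H = {R2, R6, R9} meets every group (each contains at least one member of H), and |H| = 3.
The groups Atlas, Flint, Gala are pairwise disjoint, so any hitting set needs a separate point for each — at least 3. Hence 3 is optimal.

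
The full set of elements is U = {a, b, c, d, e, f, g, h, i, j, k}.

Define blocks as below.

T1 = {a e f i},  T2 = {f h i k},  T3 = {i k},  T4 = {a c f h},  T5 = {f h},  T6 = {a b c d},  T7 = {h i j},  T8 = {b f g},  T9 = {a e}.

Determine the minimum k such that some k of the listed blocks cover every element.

5

T2, T6, T7, T8, and T9 cover everything between them: the union {a, b, c, d, e, f, g, h, i, j, k} is all of U.
No 4 of the 9 blocks cover everything (all 126 combinations miss at least one element), so 5 is optimal.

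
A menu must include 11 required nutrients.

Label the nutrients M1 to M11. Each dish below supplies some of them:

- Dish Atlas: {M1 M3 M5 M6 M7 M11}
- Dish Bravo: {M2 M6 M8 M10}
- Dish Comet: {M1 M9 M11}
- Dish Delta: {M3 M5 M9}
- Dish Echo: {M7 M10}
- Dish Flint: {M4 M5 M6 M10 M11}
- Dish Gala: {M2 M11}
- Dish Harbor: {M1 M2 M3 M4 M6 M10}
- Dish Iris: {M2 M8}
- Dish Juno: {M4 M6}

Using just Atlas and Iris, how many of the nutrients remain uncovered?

Union of Atlas, Iris = {M1, M2, M3, M5, M6, M7, M8, M11}.
Not covered: M4, M9, M10 — 3 nutrients.

3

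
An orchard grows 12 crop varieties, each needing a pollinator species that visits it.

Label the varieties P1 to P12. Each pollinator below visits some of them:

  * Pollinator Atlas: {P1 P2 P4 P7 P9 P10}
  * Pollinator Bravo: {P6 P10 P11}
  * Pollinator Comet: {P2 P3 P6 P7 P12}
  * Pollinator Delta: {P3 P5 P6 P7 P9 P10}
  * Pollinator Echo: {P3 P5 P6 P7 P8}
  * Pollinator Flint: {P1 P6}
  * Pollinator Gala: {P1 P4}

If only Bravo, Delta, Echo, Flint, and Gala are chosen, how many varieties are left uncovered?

2

Union of Bravo, Delta, Echo, Flint, Gala = {P1, P3, P4, P5, P6, P7, P8, P9, P10, P11}.
Not covered: P2, P12 — 2 varieties.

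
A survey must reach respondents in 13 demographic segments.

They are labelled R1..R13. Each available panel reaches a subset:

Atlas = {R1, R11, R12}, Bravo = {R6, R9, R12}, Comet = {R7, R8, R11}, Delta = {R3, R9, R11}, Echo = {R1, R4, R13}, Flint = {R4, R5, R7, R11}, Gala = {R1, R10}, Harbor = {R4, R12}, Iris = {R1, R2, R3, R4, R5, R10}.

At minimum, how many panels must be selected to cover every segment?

Take {Bravo, Comet, Echo, Iris}. Their union is {R1, R2, R3, R4, R5, R6, R7, R8, R9, R10, R11, R12, R13}, which is all 13 segments.
Only Iris contains R2, so Iris is forced; the remaining 7 segments need at least 3 more panels (each remaining panel adds at most 3) — so at least 4 panels are needed, and 4 is optimal.

4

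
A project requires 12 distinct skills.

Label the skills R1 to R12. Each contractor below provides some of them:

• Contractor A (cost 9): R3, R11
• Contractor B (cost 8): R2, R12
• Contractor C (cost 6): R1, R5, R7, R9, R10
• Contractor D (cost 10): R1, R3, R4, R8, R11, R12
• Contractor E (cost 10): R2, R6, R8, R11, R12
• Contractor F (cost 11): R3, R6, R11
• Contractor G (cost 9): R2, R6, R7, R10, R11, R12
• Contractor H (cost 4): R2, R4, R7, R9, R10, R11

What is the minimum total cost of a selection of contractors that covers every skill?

C, D, G together cover every skill (C ∪ D ∪ G = {R1, R2, R3, R4, R5, R6, R7, R8, R9, R10, R11, R12}); total cost 6 + 10 + 9 = 25.
The greedy pick H, D, C, G costs 29; no covering selection beats 25.

25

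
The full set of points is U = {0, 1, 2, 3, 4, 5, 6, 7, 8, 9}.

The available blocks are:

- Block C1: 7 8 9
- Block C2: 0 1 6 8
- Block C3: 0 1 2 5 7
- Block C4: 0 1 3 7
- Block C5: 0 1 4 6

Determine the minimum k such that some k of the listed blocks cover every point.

C1, C3, C4, and C5 cover everything between them: the union {0, 1, 2, 3, 4, 5, 6, 7, 8, 9} is all of U.
Only C3 contains 2, so C3 is forced; the remaining 5 points need at least 3 more blocks (each remaining block adds at most 2) — so at least 4 blocks are needed, and 4 is optimal.

4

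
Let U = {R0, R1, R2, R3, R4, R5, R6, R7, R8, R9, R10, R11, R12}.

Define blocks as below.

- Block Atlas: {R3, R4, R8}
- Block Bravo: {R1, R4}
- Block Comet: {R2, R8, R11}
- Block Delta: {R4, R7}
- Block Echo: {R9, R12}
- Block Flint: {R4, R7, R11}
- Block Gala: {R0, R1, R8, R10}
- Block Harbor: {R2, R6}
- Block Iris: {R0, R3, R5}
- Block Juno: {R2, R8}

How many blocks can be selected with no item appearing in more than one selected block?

Delta, Echo, Gala, Harbor are pairwise disjoint (Delta={R4,R7}; Echo={R9,R12}; Gala={R0,R1,R8,R10}; Harbor={R2,R6}).
Every remaining block overlaps one of these, and no 5 of the listed blocks are pairwise disjoint, so 4 is the maximum.

4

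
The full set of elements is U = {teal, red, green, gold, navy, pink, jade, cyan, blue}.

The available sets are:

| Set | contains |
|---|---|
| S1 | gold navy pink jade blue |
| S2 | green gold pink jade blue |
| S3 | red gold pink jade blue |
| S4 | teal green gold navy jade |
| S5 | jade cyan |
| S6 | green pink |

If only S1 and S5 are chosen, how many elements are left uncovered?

3

Union of S1, S5 = {gold, navy, pink, jade, cyan, blue}.
Not covered: teal, red, green — 3 elements.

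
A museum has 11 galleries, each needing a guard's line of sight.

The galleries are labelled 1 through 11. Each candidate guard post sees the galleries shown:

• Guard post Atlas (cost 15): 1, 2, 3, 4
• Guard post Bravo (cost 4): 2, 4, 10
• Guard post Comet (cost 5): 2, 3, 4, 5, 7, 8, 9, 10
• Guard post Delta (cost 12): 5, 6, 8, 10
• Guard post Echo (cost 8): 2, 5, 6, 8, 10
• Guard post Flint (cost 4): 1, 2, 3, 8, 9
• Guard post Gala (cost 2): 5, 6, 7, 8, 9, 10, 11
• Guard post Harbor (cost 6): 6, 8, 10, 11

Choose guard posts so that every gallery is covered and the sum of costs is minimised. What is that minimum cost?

Bravo, Flint, Gala together cover every gallery (Bravo ∪ Flint ∪ Gala = {1, 2, 3, 4, 5, 6, 7, 8, 9, 10, 11}); total cost 4 + 4 + 2 = 10.
No covering selection has total cost below 10.

10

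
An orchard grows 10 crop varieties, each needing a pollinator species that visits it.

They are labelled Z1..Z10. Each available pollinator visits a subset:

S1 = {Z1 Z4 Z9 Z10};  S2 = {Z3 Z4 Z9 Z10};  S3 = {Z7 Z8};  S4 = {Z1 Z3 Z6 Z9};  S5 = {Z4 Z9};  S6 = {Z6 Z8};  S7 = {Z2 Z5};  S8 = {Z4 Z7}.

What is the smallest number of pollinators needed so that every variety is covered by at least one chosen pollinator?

4

S1 and S3 and S4 and S7 together: S1 ∪ S3 ∪ S4 ∪ S7 = {Z1, Z2, Z3, Z4, Z5, Z6, Z7, Z8, Z9, Z10} — every variety is covered.
No 3 of the 8 pollinators cover everything (all 56 combinations miss at least one variety), so 4 is optimal.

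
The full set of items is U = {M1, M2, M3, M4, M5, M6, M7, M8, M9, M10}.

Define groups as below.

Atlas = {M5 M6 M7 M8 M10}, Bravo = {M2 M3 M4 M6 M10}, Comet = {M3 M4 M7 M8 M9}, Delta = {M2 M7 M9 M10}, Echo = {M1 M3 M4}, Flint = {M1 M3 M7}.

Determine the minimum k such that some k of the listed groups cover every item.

3

Take {Atlas, Delta, Echo}. Their union is {M1, M2, M3, M4, M5, M6, M7, M8, M9, M10}, which is all 10 items.
Only Atlas contains M5, so Atlas is forced; the remaining 5 items need at least 2 more groups (each remaining group adds at most 3) — so at least 3 groups are needed, and 3 is optimal.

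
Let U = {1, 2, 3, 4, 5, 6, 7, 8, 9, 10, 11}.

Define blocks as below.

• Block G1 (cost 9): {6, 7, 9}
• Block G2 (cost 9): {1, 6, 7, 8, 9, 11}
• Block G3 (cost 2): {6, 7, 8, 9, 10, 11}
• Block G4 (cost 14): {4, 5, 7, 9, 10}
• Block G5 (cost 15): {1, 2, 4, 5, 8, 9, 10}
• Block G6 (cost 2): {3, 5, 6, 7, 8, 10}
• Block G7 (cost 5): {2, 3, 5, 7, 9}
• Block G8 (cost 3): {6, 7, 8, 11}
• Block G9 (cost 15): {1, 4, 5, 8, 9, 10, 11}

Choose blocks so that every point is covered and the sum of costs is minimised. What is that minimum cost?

19

G3, G5, G6 together cover every point (G3 ∪ G5 ∪ G6 = {1, 2, 3, 4, 5, 6, 7, 8, 9, 10, 11}); total cost 2 + 15 + 2 = 19.
No covering selection has total cost below 19.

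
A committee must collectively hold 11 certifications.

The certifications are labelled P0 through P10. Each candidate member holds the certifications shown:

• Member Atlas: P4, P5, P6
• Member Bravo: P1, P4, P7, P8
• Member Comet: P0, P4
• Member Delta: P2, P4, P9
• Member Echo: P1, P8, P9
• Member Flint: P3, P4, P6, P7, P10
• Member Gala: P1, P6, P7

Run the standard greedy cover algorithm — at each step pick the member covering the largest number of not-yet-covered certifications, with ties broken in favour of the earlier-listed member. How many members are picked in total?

Greedy: pick Flint (covers 5 new) → pick Echo (covers 3 new) → pick Atlas (covers 1 new) → pick Comet (covers 1 new) → pick Delta (covers 1 new). Total picks: 5.

5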